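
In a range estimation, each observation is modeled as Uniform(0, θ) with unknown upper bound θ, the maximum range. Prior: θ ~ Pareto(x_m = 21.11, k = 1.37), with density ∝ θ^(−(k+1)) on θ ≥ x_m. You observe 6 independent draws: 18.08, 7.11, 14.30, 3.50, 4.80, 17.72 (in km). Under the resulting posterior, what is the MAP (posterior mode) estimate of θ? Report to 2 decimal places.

A Pareto(scale x_m, shape k) prior on the upper bound θ of Uniform(0, θ) is conjugate: posterior is Pareto(max(x_m, max xᵢ), k + n).
Sample maximum = 18.08; prior scale x_m = 21.11 → posterior scale = max = 21.11.
Posterior shape = 1.37 + 6 = 7.37.
The Pareto density is decreasing on [x_m, ∞), so the mode is x_m = 21.11.

21.11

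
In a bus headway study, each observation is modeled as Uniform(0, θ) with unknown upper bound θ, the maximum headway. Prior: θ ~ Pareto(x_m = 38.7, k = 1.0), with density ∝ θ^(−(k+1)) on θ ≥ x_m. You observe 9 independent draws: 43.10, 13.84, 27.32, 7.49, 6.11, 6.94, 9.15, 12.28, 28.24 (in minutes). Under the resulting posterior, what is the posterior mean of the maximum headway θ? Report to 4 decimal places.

A Pareto(scale x_m, shape k) prior on the upper bound θ of Uniform(0, θ) is conjugate: posterior is Pareto(max(x_m, max xᵢ), k + n).
Sample maximum = 43.10; prior scale x_m = 38.7 → posterior scale = max = 43.10.
Posterior shape = 1.0 + 9 = 10.0.
E[θ|data] = k·x_m/(k−1) = 10.0·43.10/9.0 = 47.8889.

47.8889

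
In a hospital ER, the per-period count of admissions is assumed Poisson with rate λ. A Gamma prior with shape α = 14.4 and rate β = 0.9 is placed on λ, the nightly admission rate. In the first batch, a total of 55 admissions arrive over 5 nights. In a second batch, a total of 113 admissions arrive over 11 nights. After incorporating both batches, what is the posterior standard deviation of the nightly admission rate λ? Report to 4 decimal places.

With a Gamma(shape α, rate β) prior, the Poisson likelihood is conjugate: the posterior is Gamma(α + ΣXᵢ, β + n).
After batch 1: Gamma(α+S, β+n) = Gamma(14.4+55, 0.9+5) = Gamma(69.4, 5.9).
After batch 2: Gamma(α+S, β+n) = Gamma(69.4+113, 5.9+11) = Gamma(182.4, 16.9).
SD = √α/β = √182.4/16.9 = 0.7991.

0.7991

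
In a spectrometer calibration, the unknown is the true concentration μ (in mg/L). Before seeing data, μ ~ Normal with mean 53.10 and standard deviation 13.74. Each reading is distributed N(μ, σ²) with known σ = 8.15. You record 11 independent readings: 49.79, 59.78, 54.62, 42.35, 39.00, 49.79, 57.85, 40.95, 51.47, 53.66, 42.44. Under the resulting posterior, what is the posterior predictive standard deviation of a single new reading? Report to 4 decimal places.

For Normal data with known variance σ², a Normal(μ₀, σ₀²) prior on μ is conjugate. Posterior precision = 1/σ₀² + n/σ²; posterior mean is the precision-weighted average of μ₀ and x̄.
σ₀² = 13.74² = 188.7876, σ² = 8.15² = 66.4225; σ² + n·σ₀² = 66.4225 + 11·188.7876 = 2143.0861.
Posterior precision = 1/σ₀² + n/σ² = 1/188.7876 + 11/66.4225 = (σ² + n·σ₀²)/(σ₀²σ²) = 2143.0861/(188.7876·66.4225); posterior variance σₙ² = σ₀²σ²/(σ² + n·σ₀²) = 188.7876·66.4225/2143.0861 = 5.851256.
Predictive variance for one new observation = σₙ² + σ² = 188.7876·66.4225/2143.0861 + 66.4225 = σ²·(σ₀² + 2143.0861)/2143.0861 = 66.4225·2331.8737/2143.0861 = 72.273756; SD = √(66.4225·2331.8737/2143.0861) = 8.5014.

8.5014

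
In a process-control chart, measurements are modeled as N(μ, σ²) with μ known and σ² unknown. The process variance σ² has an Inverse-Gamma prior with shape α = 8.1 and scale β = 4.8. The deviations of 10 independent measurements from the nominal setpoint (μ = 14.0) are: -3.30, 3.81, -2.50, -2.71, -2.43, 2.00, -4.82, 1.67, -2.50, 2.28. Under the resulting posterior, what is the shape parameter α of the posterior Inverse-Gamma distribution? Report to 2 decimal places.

With known mean μ and an Inverse-Gamma(α, β) prior on σ², the Normal likelihood is conjugate: posterior is Inv-Gamma(α + n/2, β + Σ(xᵢ−μ)²/2).
Σ(xᵢ−μ)² = (-3.30)² + (3.81)² + (-2.50)² + (-2.71)² + (-2.43)² + (2.00)² + (-4.82)² + (1.67)² + (-2.50)² + (2.28)² = 86.3748.
Posterior: Inv-Gamma(8.1 + 10/2, 4.8 + 86.3748/2) = Inv-Gamma(13.10, 47.98740).
Posterior α = 13.10.

13.10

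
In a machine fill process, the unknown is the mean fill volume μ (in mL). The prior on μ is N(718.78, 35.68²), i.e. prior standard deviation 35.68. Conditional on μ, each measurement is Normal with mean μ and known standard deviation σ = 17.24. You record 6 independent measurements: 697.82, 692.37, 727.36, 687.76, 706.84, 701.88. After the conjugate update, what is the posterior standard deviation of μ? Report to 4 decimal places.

For Normal data with known variance σ², a Normal(μ₀, σ₀²) prior on μ is conjugate. Posterior precision = 1/σ₀² + n/σ²; posterior mean is the precision-weighted average of μ₀ and x̄.
σ₀² = 35.68² = 1273.0624, σ² = 17.24² = 297.2176; σ² + n·σ₀² = 297.2176 + 6·1273.0624 = 7935.592.
Posterior precision = 1/σ₀² + n/σ² = 1/1273.0624 + 6/297.2176 = (σ² + n·σ₀²)/(σ₀²σ²) = 7935.592/(1273.0624·297.2176); posterior variance σₙ² = σ₀²σ²/(σ² + n·σ₀²) = 1273.0624·297.2176/7935.592 = 47.680948.
Posterior SD = √σₙ² = √(1273.0624·297.2176/7935.592) = 6.9051.

6.9051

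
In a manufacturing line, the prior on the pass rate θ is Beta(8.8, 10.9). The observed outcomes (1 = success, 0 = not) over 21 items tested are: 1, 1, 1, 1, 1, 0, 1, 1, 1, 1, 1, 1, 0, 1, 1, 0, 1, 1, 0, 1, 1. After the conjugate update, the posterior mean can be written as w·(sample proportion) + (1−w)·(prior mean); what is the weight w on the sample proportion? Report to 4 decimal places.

0.5160

The Beta prior is conjugate to a Binomial/Bernoulli likelihood; the update adds successes to α and failures to β.
Posterior mean = (α₀+k)/(α₀+β₀+n) = [n/(α₀+β₀+n)]·(k/n) + [(α₀+β₀)/(α₀+β₀+n)]·α₀/(α₀+β₀), so only n and the prior enter the weight.
The weight on the data is w = n/(α₀+β₀+n) = 21/(8.8+10.9+21) = 21/40.7 = 0.5160.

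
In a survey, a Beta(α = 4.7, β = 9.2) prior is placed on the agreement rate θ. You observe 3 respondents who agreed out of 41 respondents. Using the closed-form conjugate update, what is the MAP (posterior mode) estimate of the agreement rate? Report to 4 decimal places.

0.1267

The Beta prior is conjugate to a Binomial/Bernoulli likelihood; the update adds successes to α and failures to β.
Posterior: Beta(α+k, β+n−k) = Beta(4.7+3, 9.2+38) = Beta(7.7, 47.2).
Mode of Beta(a,b) for a,b>1 is (a−1)/(a+b−2) = 6.7/52.9 = 0.1267.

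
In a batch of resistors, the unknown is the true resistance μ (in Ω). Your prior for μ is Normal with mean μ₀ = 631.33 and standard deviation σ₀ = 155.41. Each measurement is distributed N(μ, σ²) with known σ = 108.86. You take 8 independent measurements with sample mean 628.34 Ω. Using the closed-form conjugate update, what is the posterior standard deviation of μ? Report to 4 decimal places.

For Normal data with known variance σ², a Normal(μ₀, σ₀²) prior on μ is conjugate. Posterior precision = 1/σ₀² + n/σ²; posterior mean is the precision-weighted average of μ₀ and x̄.
σ₀² = 155.41² = 24152.2681, σ² = 108.86² = 11850.4996; σ² + n·σ₀² = 11850.4996 + 8·24152.2681 = 205068.6444.
Posterior precision = 1/σ₀² + n/σ² = 1/24152.2681 + 8/11850.4996 = (σ² + n·σ₀²)/(σ₀²σ²) = 205068.6444/(24152.2681·11850.4996); posterior variance σₙ² = σ₀²σ²/(σ² + n·σ₀²) = 24152.2681·11850.4996/205068.6444 = 1395.710418.
Posterior SD = √σₙ² = √(24152.2681·11850.4996/205068.6444) = 37.3592.

37.3592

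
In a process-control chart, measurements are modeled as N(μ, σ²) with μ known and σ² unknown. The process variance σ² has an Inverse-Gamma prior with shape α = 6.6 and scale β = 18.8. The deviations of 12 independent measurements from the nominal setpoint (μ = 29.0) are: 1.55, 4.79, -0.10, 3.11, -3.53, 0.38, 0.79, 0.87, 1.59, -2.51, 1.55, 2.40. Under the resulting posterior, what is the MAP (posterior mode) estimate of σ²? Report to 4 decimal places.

With known mean μ and an Inverse-Gamma(α, β) prior on σ², the Normal likelihood is conjugate: posterior is Inv-Gamma(α + n/2, β + Σ(xᵢ−μ)²/2).
Σ(xᵢ−μ)² = (1.55)² + (4.79)² + (-0.10)² + (3.11)² + (-3.53)² + (0.38)² + (0.79)² + (0.87)² + (1.59)² + (-2.51)² + (1.55)² + (2.40)² = 66.0057.
Posterior: Inv-Gamma(6.6 + 12/2, 18.8 + 66.0057/2) = Inv-Gamma(12.60, 51.80285).
Mode = β/(α+1) = 51.80285/13.60 = 3.8090.

3.8090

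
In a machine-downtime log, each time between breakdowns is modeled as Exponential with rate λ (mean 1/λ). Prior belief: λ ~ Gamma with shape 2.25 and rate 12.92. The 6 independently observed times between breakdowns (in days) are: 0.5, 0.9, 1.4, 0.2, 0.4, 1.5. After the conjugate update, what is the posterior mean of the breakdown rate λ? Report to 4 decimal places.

0.4630

With a Gamma(shape α, rate β) prior on the exponential rate λ, the posterior after n observations with total T = Σxᵢ is Gamma(α+n, β+T).
Sum of observations T = 4.9 days; n = 6.
Posterior: Gamma(2.25+6, 12.92+4.9) = Gamma(8.25, 17.82).
Posterior mean of λ = α/β = 8.25/17.82 = 0.4630.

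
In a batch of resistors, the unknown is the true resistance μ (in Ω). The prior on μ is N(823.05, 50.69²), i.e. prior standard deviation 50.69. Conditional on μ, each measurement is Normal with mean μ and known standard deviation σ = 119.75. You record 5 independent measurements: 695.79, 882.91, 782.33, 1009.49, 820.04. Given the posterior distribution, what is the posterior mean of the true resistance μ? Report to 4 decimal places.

For Normal data with known variance σ², a Normal(μ₀, σ₀²) prior on μ is conjugate. Posterior precision = 1/σ₀² + n/σ²; posterior mean is the precision-weighted average of μ₀ and x̄.
Σxᵢ = 695.79 + 882.91 + 782.33 + 1009.49 + 820.04 = 4190.56, so n·x̄ = 4190.56.
σ₀² = 50.69² = 2569.4761, σ² = 119.75² = 14340.0625; σ² + n·σ₀² = 14340.0625 + 5·2569.4761 = 27187.443.
Posterior mean = (μ₀/σ₀² + n·x̄/σ²)/(1/σ₀² + n/σ²) = (σ²·μ₀ + σ₀²·n·x̄)/(σ² + n·σ₀²) = (14340.0625·823.05 + 2569.4761·4190.56)/27187.443 = 22570132.206241/27187.443 = 830.1675.

830.1675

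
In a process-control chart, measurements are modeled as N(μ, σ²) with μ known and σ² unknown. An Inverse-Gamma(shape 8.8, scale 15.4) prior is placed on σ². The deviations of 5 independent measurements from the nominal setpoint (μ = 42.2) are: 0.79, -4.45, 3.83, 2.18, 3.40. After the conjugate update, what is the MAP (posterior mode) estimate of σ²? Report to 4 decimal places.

3.3418

With known mean μ and an Inverse-Gamma(α, β) prior on σ², the Normal likelihood is conjugate: posterior is Inv-Gamma(α + n/2, β + Σ(xᵢ−μ)²/2).
Σ(xᵢ−μ)² = (0.79)² + (-4.45)² + (3.83)² + (2.18)² + (3.40)² = 51.4079.
Posterior: Inv-Gamma(8.8 + 5/2, 15.4 + 51.4079/2) = Inv-Gamma(11.30, 41.10395).
Mode = β/(α+1) = 41.10395/12.30 = 3.3418.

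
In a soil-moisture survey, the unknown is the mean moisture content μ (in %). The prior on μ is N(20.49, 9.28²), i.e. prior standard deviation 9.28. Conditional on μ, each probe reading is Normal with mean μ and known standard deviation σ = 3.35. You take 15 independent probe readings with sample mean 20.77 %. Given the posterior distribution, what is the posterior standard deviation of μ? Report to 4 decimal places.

0.8612

For Normal data with known variance σ², a Normal(μ₀, σ₀²) prior on μ is conjugate. Posterior precision = 1/σ₀² + n/σ²; posterior mean is the precision-weighted average of μ₀ and x̄.
σ₀² = 9.28² = 86.1184, σ² = 3.35² = 11.2225; σ² + n·σ₀² = 11.2225 + 15·86.1184 = 1302.9985.
Posterior precision = 1/σ₀² + n/σ² = 1/86.1184 + 15/11.2225 = (σ² + n·σ₀²)/(σ₀²σ²) = 1302.9985/(86.1184·11.2225); posterior variance σₙ² = σ₀²σ²/(σ² + n·σ₀²) = 86.1184·11.2225/1302.9985 = 0.741723.
Posterior SD = √σₙ² = √(86.1184·11.2225/1302.9985) = 0.8612.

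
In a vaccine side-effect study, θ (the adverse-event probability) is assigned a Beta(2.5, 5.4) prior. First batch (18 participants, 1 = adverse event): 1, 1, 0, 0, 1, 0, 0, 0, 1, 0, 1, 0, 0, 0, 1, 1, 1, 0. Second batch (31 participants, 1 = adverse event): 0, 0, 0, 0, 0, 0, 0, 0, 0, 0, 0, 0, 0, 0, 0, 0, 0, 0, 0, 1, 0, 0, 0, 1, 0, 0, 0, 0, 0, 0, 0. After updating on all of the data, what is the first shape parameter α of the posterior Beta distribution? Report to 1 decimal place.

The Beta prior is conjugate to a Binomial/Bernoulli likelihood; the update adds successes to α and failures to β.
After batch 1: Beta(2.5+8, 5.4+10) = Beta(10.5, 15.4).
After batch 2: Beta(10.5+2, 15.4+29) = Beta(12.5, 44.4).
Posterior α = 12.5.

12.5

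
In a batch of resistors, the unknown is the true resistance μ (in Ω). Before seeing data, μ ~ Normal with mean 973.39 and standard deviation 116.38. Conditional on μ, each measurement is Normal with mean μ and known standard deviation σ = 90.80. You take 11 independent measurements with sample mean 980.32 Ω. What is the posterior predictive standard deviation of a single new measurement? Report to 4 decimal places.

For Normal data with known variance σ², a Normal(μ₀, σ₀²) prior on μ is conjugate. Posterior precision = 1/σ₀² + n/σ²; posterior mean is the precision-weighted average of μ₀ and x̄.
σ₀² = 116.38² = 13544.3044, σ² = 90.80² = 8244.64; σ² + n·σ₀² = 8244.64 + 11·13544.3044 = 157231.9884.
Posterior precision = 1/σ₀² + n/σ² = 1/13544.3044 + 11/8244.64 = (σ² + n·σ₀²)/(σ₀²σ²) = 157231.9884/(13544.3044·8244.64); posterior variance σₙ² = σ₀²σ²/(σ² + n·σ₀²) = 13544.3044·8244.64/157231.9884 = 710.211166.
Predictive variance for one new observation = σₙ² + σ² = 13544.3044·8244.64/157231.9884 + 8244.64 = σ²·(σ₀² + 157231.9884)/157231.9884 = 8244.64·170776.2928/157231.9884 = 8954.851166; SD = √(8244.64·170776.2928/157231.9884) = 94.6301.

94.6301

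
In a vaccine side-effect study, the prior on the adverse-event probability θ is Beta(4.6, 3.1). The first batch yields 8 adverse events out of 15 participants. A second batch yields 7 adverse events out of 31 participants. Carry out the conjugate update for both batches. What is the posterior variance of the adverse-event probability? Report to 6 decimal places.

The Beta prior is conjugate to a Binomial/Bernoulli likelihood; the update adds successes to α and failures to β.
After batch 1: Beta(4.6+8, 3.1+7) = Beta(12.6, 10.1).
After batch 2: Beta(12.6+7, 10.1+24) = Beta(19.6, 34.1).
Var = αβ/((α+β)²(α+β+1)) = 19.6·34.1/(53.7²·54.7) = 0.004237.

0.004237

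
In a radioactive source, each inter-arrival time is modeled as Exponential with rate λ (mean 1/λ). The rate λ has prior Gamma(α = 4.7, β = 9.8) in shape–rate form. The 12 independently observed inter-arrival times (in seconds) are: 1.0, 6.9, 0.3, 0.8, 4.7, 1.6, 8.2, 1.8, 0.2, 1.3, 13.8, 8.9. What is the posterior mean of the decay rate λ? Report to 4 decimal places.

0.2816

With a Gamma(shape α, rate β) prior on the exponential rate λ, the posterior after n observations with total T = Σxᵢ is Gamma(α+n, β+T).
Sum of observations T = 49.5 seconds; n = 12.
Posterior: Gamma(4.7+12, 9.8+49.5) = Gamma(16.7, 59.3).
Posterior mean of λ = α/β = 16.7/59.3 = 0.2816.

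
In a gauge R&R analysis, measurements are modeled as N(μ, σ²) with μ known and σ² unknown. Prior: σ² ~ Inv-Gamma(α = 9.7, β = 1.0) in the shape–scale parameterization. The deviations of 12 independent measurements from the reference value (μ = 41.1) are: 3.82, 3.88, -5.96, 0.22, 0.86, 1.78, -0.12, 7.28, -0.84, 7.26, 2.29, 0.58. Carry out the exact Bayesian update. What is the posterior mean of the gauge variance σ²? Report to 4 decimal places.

6.2290

With known mean μ and an Inverse-Gamma(α, β) prior on σ², the Normal likelihood is conjugate: posterior is Inv-Gamma(α + n/2, β + Σ(xᵢ−μ)²/2).
Σ(xᵢ−μ)² = (3.82)² + (3.88)² + (-5.96)² + (0.22)² + (0.86)² + (1.78)² + (-0.12)² + (7.28)² + (-0.84)² + (7.26)² + (2.29)² + (0.58)² = 181.1313.
Posterior: Inv-Gamma(9.7 + 12/2, 1.0 + 181.1313/2) = Inv-Gamma(15.70, 91.56565).
E[σ²|data] = β/(α−1) = 91.56565/14.70 = 6.2290.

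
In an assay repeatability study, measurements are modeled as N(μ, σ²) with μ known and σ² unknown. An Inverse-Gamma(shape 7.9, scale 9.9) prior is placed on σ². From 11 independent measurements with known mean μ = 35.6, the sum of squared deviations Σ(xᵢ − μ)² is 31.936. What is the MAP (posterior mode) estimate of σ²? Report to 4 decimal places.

With known mean μ and an Inverse-Gamma(α, β) prior on σ², the Normal likelihood is conjugate: posterior is Inv-Gamma(α + n/2, β + Σ(xᵢ−μ)²/2).
Posterior: Inv-Gamma(7.9 + 11/2, 9.9 + 31.936/2) = Inv-Gamma(13.40, 25.8680).
Mode = β/(α+1) = 25.8680/14.40 = 1.7964.

1.7964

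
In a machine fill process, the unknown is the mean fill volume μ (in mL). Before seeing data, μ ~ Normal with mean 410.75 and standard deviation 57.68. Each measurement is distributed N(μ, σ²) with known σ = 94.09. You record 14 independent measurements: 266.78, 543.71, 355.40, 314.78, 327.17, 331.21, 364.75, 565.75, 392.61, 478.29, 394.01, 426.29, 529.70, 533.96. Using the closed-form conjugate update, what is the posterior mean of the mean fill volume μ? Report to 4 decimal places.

415.1861

For Normal data with known variance σ², a Normal(μ₀, σ₀²) prior on μ is conjugate. Posterior precision = 1/σ₀² + n/σ²; posterior mean is the precision-weighted average of μ₀ and x̄.
Σxᵢ = 266.78 + 543.71 + 355.40 + 314.78 + 327.17 + 331.21 + 364.75 + 565.75 + 392.61 + 478.29 + 394.01 + 426.29 + 529.70 + 533.96 = 5824.41, so n·x̄ = 5824.41.
σ₀² = 57.68² = 3326.9824, σ² = 94.09² = 8852.9281; σ² + n·σ₀² = 8852.9281 + 14·3326.9824 = 55430.6817.
Posterior mean = (μ₀/σ₀² + n·x̄/σ²)/(1/σ₀² + n/σ²) = (σ²·μ₀ + σ₀²·n·x̄)/(σ² + n·σ₀²) = (8852.9281·410.75 + 3326.9824·5824.41)/55430.6817 = 23014049.777459/55430.6817 = 415.1861.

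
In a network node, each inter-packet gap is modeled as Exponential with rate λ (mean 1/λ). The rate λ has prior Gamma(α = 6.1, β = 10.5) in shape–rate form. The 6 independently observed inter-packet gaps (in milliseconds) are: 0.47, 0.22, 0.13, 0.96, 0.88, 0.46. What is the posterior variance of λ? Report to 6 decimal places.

With a Gamma(shape α, rate β) prior on the exponential rate λ, the posterior after n observations with total T = Σxᵢ is Gamma(α+n, β+T).
Sum of observations T = 3.12 milliseconds; n = 6.
Posterior: Gamma(6.1+6, 10.5+3.12) = Gamma(12.1, 13.62).
Var = α/β² = 0.065228.

0.065228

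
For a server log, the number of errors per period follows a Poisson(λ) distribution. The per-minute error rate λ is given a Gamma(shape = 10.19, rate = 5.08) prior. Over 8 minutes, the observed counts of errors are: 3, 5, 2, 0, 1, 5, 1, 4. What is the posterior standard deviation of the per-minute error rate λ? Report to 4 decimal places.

0.4270

With a Gamma(shape α, rate β) prior, the Poisson likelihood is conjugate: the posterior is Gamma(α + ΣXᵢ, β + n).
Sum of counts S = 21 over n = 8 minutes.
Posterior: Gamma(α+S, β+n) = Gamma(10.19+21, 5.08+8) = Gamma(31.19, 13.08).
SD = √α/β = √31.19/13.08 = 0.4270.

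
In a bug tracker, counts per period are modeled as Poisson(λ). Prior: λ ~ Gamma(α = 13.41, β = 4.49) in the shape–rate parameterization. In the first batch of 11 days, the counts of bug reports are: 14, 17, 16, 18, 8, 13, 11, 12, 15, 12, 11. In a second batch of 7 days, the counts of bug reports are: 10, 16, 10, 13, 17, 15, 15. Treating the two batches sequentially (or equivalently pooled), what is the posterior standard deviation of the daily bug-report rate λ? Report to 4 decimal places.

With a Gamma(shape α, rate β) prior, the Poisson likelihood is conjugate: the posterior is Gamma(α + ΣXᵢ, β + n).
Batch 1: sum of counts S = 147 over n = 11 days.
After batch 1: Gamma(α+S, β+n) = Gamma(13.41+147, 4.49+11) = Gamma(160.41, 15.49).
Batch 2: sum of counts S = 96 over n = 7 days.
After batch 2: Gamma(α+S, β+n) = Gamma(160.41+96, 15.49+7) = Gamma(256.41, 22.49).
SD = √α/β = √256.41/22.49 = 0.7120.

0.7120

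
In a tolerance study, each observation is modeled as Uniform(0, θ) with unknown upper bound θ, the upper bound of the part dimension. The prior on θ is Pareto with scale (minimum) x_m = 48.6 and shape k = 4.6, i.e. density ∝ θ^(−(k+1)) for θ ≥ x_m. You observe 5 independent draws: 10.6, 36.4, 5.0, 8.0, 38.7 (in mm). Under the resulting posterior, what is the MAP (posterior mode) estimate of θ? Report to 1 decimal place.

48.6

A Pareto(scale x_m, shape k) prior on the upper bound θ of Uniform(0, θ) is conjugate: posterior is Pareto(max(x_m, max xᵢ), k + n).
Sample maximum = 38.7; prior scale x_m = 48.6 → posterior scale = max = 48.6.
Posterior shape = 4.6 + 5 = 9.6.
The Pareto density is decreasing on [x_m, ∞), so the mode is x_m = 48.6.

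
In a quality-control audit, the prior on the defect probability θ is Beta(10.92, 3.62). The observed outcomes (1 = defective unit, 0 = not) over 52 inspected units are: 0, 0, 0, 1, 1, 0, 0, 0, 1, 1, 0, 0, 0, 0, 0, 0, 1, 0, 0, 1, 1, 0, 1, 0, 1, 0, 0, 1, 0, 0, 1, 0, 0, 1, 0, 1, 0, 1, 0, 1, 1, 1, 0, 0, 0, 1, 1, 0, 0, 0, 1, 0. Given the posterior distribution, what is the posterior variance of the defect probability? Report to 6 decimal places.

0.003683

The Beta prior is conjugate to a Binomial/Bernoulli likelihood; the update adds successes to α and failures to β.
Posterior: Beta(α+k, β+n−k) = Beta(10.92+20, 3.62+32) = Beta(30.92, 35.62).
Var = αβ/((α+β)²(α+β+1)) = 30.92·35.62/(66.54²·67.54) = 0.003683.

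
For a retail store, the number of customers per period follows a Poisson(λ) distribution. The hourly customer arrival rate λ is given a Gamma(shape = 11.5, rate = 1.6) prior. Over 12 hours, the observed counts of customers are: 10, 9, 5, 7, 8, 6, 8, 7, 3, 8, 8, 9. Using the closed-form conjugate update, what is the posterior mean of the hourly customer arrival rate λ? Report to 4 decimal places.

7.3162

With a Gamma(shape α, rate β) prior, the Poisson likelihood is conjugate: the posterior is Gamma(α + ΣXᵢ, β + n).
Sum of counts S = 88 over n = 12 hours.
Posterior: Gamma(α+S, β+n) = Gamma(11.5+88, 1.6+12) = Gamma(99.5, 13.6).
Posterior mean = α/β = 99.5/13.6 = 7.3162.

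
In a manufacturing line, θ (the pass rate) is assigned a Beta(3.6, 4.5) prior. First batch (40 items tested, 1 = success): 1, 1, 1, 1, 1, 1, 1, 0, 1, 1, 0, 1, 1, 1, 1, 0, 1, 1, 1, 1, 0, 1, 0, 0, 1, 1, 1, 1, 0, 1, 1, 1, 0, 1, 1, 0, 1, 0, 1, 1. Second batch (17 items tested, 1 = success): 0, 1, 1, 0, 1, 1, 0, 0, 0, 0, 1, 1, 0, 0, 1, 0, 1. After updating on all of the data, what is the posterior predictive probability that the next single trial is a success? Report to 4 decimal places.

0.6390

The Beta prior is conjugate to a Binomial/Bernoulli likelihood; the update adds successes to α and failures to β.
After batch 1: Beta(3.6+30, 4.5+10) = Beta(33.6, 14.5).
After batch 2: Beta(33.6+8, 14.5+9) = Beta(41.6, 23.5).
For a single future Bernoulli trial, P(success | data) = α/(α+β) = 0.6390.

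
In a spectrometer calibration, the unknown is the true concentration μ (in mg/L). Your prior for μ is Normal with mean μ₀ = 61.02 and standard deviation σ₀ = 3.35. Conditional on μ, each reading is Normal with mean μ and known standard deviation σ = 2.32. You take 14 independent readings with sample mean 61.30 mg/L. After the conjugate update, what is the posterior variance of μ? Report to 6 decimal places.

For Normal data with known variance σ², a Normal(μ₀, σ₀²) prior on μ is conjugate. Posterior precision = 1/σ₀² + n/σ²; posterior mean is the precision-weighted average of μ₀ and x̄.
σ₀² = 3.35² = 11.2225, σ² = 2.32² = 5.3824; σ² + n·σ₀² = 5.3824 + 14·11.2225 = 162.4974.
Posterior precision = 1/σ₀² + n/σ² = 1/11.2225 + 14/5.3824 = (σ² + n·σ₀²)/(σ₀²σ²) = 162.4974/(11.2225·5.3824); posterior variance σₙ² = σ₀²σ²/(σ² + n·σ₀²) = 11.2225·5.3824/162.4974 = 0.371723.

0.371723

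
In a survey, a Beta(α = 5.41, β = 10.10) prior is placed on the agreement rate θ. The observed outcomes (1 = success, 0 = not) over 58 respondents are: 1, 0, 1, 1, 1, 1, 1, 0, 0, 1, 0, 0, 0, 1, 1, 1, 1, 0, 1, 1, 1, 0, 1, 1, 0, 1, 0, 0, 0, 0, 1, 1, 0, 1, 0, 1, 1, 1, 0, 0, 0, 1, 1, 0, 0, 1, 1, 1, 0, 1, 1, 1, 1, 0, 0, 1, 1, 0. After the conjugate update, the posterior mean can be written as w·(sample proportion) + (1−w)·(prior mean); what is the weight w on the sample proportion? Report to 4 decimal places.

The Beta prior is conjugate to a Binomial/Bernoulli likelihood; the update adds successes to α and failures to β.
Posterior mean = (α₀+k)/(α₀+β₀+n) = [n/(α₀+β₀+n)]·(k/n) + [(α₀+β₀)/(α₀+β₀+n)]·α₀/(α₀+β₀), so only n and the prior enter the weight.
The weight on the data is w = n/(α₀+β₀+n) = 58/(5.41+10.10+58) = 58/73.51 = 0.7890.

0.7890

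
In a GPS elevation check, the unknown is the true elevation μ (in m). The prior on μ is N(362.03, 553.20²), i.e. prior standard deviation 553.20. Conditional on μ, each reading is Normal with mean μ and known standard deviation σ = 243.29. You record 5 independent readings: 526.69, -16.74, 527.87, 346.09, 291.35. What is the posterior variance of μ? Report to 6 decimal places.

For Normal data with known variance σ², a Normal(μ₀, σ₀²) prior on μ is conjugate. Posterior precision = 1/σ₀² + n/σ²; posterior mean is the precision-weighted average of μ₀ and x̄.
σ₀² = 553.20² = 306030.24, σ² = 243.29² = 59190.0241; σ² + n·σ₀² = 59190.0241 + 5·306030.24 = 1589341.2241.
Posterior precision = 1/σ₀² + n/σ² = 1/306030.24 + 5/59190.0241 = (σ² + n·σ₀²)/(σ₀²σ²) = 1589341.2241/(306030.24·59190.0241); posterior variance σₙ² = σ₀²σ²/(σ² + n·σ₀²) = 306030.24·59190.0241/1589341.2241 = 11397.135496.

11397.135496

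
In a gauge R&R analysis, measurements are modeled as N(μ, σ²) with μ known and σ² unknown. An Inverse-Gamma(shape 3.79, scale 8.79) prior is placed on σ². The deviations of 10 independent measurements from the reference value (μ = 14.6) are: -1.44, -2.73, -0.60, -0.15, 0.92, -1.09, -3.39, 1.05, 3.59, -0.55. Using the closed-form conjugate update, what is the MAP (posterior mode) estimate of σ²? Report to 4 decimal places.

With known mean μ and an Inverse-Gamma(α, β) prior on σ², the Normal likelihood is conjugate: posterior is Inv-Gamma(α + n/2, β + Σ(xᵢ−μ)²/2).
Σ(xᵢ−μ)² = (-1.44)² + (-2.73)² + (-0.60)² + (-0.15)² + (0.92)² + (-1.09)² + (-3.39)² + (1.05)² + (3.59)² + (-0.55)² = 37.7287.
Posterior: Inv-Gamma(3.79 + 10/2, 8.79 + 37.7287/2) = Inv-Gamma(8.79, 27.65435).
Mode = β/(α+1) = 27.65435/9.79 = 2.8248.

2.8248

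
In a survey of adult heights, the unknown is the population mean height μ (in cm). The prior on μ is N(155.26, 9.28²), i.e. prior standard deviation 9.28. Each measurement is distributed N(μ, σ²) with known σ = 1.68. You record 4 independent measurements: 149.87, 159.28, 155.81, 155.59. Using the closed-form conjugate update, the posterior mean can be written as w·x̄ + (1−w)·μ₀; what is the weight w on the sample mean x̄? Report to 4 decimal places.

For Normal data with known variance σ², a Normal(μ₀, σ₀²) prior on μ is conjugate. Posterior precision = 1/σ₀² + n/σ²; posterior mean is the precision-weighted average of μ₀ and x̄.
σ₀² = 9.28² = 86.1184, σ² = 1.68² = 2.8224. Prior precision 1/σ₀² = 1/86.1184; data precision n/σ² = 4/2.8224.
w = (n/σ²)/(1/σ₀² + n/σ²) = n·σ₀²/(σ² + n·σ₀²) = 4·86.1184/(2.8224 + 4·86.1184) = 344.4736/347.296 = 0.9919.

0.9919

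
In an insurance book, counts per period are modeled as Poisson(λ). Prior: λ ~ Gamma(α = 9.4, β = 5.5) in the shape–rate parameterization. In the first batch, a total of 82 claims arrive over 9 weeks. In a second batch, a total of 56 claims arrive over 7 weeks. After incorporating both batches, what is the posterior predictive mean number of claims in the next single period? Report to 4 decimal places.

With a Gamma(shape α, rate β) prior, the Poisson likelihood is conjugate: the posterior is Gamma(α + ΣXᵢ, β + n).
After batch 1: Gamma(α+S, β+n) = Gamma(9.4+82, 5.5+9) = Gamma(91.4, 14.5).
After batch 2: Gamma(α+S, β+n) = Gamma(91.4+56, 14.5+7) = Gamma(147.4, 21.5).
The predictive distribution for one future period is NegBinom with mean α/β = 6.8558.

6.8558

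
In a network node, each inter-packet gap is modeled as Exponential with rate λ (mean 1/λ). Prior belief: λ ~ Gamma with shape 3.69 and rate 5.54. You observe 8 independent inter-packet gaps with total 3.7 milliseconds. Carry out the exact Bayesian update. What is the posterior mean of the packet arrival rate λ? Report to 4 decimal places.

With a Gamma(shape α, rate β) prior on the exponential rate λ, the posterior after n observations with total T = Σxᵢ is Gamma(α+n, β+T).
Posterior: Gamma(3.69+8, 5.54+3.7) = Gamma(11.69, 9.24).
Posterior mean of λ = α/β = 11.69/9.24 = 1.2652.

1.2652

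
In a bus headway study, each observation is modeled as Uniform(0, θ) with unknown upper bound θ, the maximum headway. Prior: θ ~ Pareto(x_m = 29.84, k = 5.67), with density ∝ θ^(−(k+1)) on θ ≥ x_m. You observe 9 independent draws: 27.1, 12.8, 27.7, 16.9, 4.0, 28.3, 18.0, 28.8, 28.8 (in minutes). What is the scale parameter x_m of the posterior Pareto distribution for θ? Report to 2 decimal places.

29.84

A Pareto(scale x_m, shape k) prior on the upper bound θ of Uniform(0, θ) is conjugate: posterior is Pareto(max(x_m, max xᵢ), k + n).
Sample maximum = 28.8; prior scale x_m = 29.84 → posterior scale = max = 29.84.
Posterior shape = 5.67 + 9 = 14.67.
Posterior scale x_m = 29.84.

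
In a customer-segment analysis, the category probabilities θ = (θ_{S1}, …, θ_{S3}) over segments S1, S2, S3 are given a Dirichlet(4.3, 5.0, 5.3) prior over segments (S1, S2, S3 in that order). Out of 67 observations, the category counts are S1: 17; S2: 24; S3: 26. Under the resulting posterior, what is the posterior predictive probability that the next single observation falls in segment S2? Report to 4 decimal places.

The Dirichlet prior is conjugate to the Multinomial likelihood: each posterior αⱼ = prior αⱼ + observed count nⱼ.
Posterior concentration: (21.3, 29.0, 31.3), total = 81.6.
P(next = S2 | data) = α_{S2}/Σα = 0.3554.

0.3554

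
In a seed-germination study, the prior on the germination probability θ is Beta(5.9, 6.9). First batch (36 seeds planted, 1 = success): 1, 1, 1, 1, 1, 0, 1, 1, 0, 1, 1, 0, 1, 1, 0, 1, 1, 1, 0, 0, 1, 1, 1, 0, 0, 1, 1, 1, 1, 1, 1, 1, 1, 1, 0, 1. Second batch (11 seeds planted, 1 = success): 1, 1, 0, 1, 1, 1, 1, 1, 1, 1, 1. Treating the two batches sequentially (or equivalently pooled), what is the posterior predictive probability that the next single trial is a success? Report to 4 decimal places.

0.7174

The Beta prior is conjugate to a Binomial/Bernoulli likelihood; the update adds successes to α and failures to β.
After batch 1: Beta(5.9+27, 6.9+9) = Beta(32.9, 15.9).
After batch 2: Beta(32.9+10, 15.9+1) = Beta(42.9, 16.9).
For a single future Bernoulli trial, P(success | data) = α/(α+β) = 0.7174.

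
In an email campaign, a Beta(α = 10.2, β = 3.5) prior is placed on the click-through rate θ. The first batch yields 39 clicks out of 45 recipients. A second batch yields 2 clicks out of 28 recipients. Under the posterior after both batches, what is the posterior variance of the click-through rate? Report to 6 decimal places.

0.002757

The Beta prior is conjugate to a Binomial/Bernoulli likelihood; the update adds successes to α and failures to β.
After batch 1: Beta(10.2+39, 3.5+6) = Beta(49.2, 9.5).
After batch 2: Beta(49.2+2, 9.5+26) = Beta(51.2, 35.5).
Var = αβ/((α+β)²(α+β+1)) = 51.2·35.5/(86.7²·87.7) = 0.002757.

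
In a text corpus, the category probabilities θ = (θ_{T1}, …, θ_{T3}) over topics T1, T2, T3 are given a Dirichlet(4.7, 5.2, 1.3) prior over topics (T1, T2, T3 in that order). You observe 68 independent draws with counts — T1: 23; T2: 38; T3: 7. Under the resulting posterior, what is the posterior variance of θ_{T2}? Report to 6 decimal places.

The Dirichlet prior is conjugate to the Multinomial likelihood: each posterior αⱼ = prior αⱼ + observed count nⱼ.
Posterior concentration: (27.7, 43.2, 8.3), total = 79.2.
Var[θ_j] = α_j(Σα−α_j)/((Σα)²(Σα+1)) = 43.2·36.0/(79.2²·80.2) = 0.003091.

0.003091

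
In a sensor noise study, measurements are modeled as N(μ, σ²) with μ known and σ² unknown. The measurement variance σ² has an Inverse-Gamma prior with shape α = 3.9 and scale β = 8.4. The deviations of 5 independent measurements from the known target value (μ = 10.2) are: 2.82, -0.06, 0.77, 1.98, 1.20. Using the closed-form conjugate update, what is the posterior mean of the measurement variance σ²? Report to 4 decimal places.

2.8435

With known mean μ and an Inverse-Gamma(α, β) prior on σ², the Normal likelihood is conjugate: posterior is Inv-Gamma(α + n/2, β + Σ(xᵢ−μ)²/2).
Σ(xᵢ−μ)² = (2.82)² + (-0.06)² + (0.77)² + (1.98)² + (1.20)² = 13.9093.
Posterior: Inv-Gamma(3.9 + 5/2, 8.4 + 13.9093/2) = Inv-Gamma(6.40, 15.35465).
E[σ²|data] = β/(α−1) = 15.35465/5.40 = 2.8435.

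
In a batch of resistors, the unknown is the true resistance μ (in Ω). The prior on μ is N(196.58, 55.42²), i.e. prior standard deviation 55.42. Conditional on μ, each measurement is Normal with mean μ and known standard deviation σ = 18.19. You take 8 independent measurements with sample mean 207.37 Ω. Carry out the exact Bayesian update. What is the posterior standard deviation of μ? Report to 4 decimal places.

6.3883

For Normal data with known variance σ², a Normal(μ₀, σ₀²) prior on μ is conjugate. Posterior precision = 1/σ₀² + n/σ²; posterior mean is the precision-weighted average of μ₀ and x̄.
σ₀² = 55.42² = 3071.3764, σ² = 18.19² = 330.8761; σ² + n·σ₀² = 330.8761 + 8·3071.3764 = 24901.8873.
Posterior precision = 1/σ₀² + n/σ² = 1/3071.3764 + 8/330.8761 = (σ² + n·σ₀²)/(σ₀²σ²) = 24901.8873/(3071.3764·330.8761); posterior variance σₙ² = σ₀²σ²/(σ² + n·σ₀²) = 3071.3764·330.8761/24901.8873 = 40.809961.
Posterior SD = √σₙ² = √(3071.3764·330.8761/24901.8873) = 6.3883.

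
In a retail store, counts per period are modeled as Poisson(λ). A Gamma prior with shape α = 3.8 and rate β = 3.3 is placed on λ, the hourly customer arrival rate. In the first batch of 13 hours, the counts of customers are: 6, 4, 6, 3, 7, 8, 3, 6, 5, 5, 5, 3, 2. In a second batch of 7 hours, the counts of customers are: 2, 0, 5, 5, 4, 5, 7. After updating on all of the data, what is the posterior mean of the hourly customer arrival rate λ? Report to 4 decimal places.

With a Gamma(shape α, rate β) prior, the Poisson likelihood is conjugate: the posterior is Gamma(α + ΣXᵢ, β + n).
Batch 1: sum of counts S = 63 over n = 13 hours.
After batch 1: Gamma(α+S, β+n) = Gamma(3.8+63, 3.3+13) = Gamma(66.8, 16.3).
Batch 2: sum of counts S = 28 over n = 7 hours.
After batch 2: Gamma(α+S, β+n) = Gamma(66.8+28, 16.3+7) = Gamma(94.8, 23.3).
Posterior mean = α/β = 94.8/23.3 = 4.0687.

4.0687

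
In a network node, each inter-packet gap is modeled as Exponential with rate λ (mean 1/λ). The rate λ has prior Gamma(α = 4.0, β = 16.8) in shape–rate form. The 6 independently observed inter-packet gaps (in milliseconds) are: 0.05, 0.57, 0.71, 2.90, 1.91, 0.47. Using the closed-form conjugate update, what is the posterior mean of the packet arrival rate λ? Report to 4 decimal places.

0.4272

With a Gamma(shape α, rate β) prior on the exponential rate λ, the posterior after n observations with total T = Σxᵢ is Gamma(α+n, β+T).
Sum of observations T = 6.61 milliseconds; n = 6.
Posterior: Gamma(4.0+6, 16.8+6.61) = Gamma(10.0, 23.41).
Posterior mean of λ = α/β = 10.0/23.41 = 0.4272.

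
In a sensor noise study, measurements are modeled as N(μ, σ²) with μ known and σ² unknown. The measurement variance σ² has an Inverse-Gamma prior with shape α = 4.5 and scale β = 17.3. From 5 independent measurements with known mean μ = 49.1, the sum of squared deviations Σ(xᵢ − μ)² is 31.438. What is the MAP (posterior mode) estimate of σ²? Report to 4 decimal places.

With known mean μ and an Inverse-Gamma(α, β) prior on σ², the Normal likelihood is conjugate: posterior is Inv-Gamma(α + n/2, β + Σ(xᵢ−μ)²/2).
Posterior: Inv-Gamma(4.5 + 5/2, 17.3 + 31.438/2) = Inv-Gamma(7.00, 33.0190).
Mode = β/(α+1) = 33.0190/8.00 = 4.1274.

4.1274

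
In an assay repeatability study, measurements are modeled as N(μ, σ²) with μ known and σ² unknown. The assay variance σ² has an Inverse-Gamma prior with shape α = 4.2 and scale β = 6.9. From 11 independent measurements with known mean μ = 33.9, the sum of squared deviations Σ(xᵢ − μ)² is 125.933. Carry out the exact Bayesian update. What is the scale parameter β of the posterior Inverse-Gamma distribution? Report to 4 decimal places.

With known mean μ and an Inverse-Gamma(α, β) prior on σ², the Normal likelihood is conjugate: posterior is Inv-Gamma(α + n/2, β + Σ(xᵢ−μ)²/2).
Posterior: Inv-Gamma(4.2 + 11/2, 6.9 + 125.933/2) = Inv-Gamma(9.70, 69.8665).
Posterior β = 69.8665.

69.8665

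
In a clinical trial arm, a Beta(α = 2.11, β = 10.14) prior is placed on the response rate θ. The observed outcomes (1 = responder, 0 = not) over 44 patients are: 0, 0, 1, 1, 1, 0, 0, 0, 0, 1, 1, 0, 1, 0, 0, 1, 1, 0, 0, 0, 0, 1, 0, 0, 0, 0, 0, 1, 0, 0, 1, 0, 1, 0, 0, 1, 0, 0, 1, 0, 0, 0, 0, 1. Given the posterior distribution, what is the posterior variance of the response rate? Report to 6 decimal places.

0.003697

The Beta prior is conjugate to a Binomial/Bernoulli likelihood; the update adds successes to α and failures to β.
Posterior: Beta(α+k, β+n−k) = Beta(2.11+15, 10.14+29) = Beta(17.11, 39.14).
Var = αβ/((α+β)²(α+β+1)) = 17.11·39.14/(56.25²·57.25) = 0.003697.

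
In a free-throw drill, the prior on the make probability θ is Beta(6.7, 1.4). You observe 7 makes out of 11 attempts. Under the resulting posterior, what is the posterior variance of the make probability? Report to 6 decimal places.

0.010089

The Beta prior is conjugate to a Binomial/Bernoulli likelihood; the update adds successes to α and failures to β.
Posterior: Beta(α+k, β+n−k) = Beta(6.7+7, 1.4+4) = Beta(13.7, 5.4).
Var = αβ/((α+β)²(α+β+1)) = 13.7·5.4/(19.1²·20.1) = 0.010089.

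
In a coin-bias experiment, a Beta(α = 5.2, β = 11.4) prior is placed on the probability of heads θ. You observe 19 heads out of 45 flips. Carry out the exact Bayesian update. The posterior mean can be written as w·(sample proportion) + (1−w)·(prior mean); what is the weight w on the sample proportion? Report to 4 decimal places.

The Beta prior is conjugate to a Binomial/Bernoulli likelihood; the update adds successes to α and failures to β.
Posterior mean = (α₀+k)/(α₀+β₀+n) = [n/(α₀+β₀+n)]·(k/n) + [(α₀+β₀)/(α₀+β₀+n)]·α₀/(α₀+β₀), so only n and the prior enter the weight.
The weight on the data is w = n/(α₀+β₀+n) = 45/(5.2+11.4+45) = 45/61.6 = 0.7305.

0.7305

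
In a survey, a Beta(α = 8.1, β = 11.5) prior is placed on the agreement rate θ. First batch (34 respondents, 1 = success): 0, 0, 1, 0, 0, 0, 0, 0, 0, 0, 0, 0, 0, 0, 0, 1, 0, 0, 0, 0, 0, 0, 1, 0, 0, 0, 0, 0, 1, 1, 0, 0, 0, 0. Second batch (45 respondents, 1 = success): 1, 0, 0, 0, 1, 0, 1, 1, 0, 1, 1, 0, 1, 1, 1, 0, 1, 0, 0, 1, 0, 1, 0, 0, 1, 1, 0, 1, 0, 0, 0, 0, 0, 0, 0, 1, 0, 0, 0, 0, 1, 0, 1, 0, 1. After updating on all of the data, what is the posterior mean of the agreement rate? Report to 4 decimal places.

The Beta prior is conjugate to a Binomial/Bernoulli likelihood; the update adds successes to α and failures to β.
After batch 1: Beta(8.1+5, 11.5+29) = Beta(13.1, 40.5).
After batch 2: Beta(13.1+19, 40.5+26) = Beta(32.1, 66.5).
Posterior mean = α/(α+β) = 32.1/98.6 = 0.3256.

0.3256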